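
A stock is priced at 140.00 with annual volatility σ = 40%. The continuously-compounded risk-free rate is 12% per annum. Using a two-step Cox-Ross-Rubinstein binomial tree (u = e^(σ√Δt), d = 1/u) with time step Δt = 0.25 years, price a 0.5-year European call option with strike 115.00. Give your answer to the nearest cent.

CRR parameters: u = e^(σ√Δt) = e^(0.4·√0.25) = 1.2214, d = 1/u = 0.8187
Per-period rate: rΔt = 0.12·0.25 = 0.03, so R = e^0.03 = 1.0305
Risk-neutral probability p = (e^0.03 − 0.8187)/(1.2214 − 0.8187) = 0.2117/0.4027 = 0.5258
Terminal stock prices: S_uu = 208.9, S_ud = 140, S_dd = 93.84
Terminal payoffs (S − K): max(93.86, 0) = 93.86, max(25, 0) = 25, max(-21.16, 0) = 0
Node u (S = 171): V_u = e^(−0.03)·[0.5258·93.8555 + 0.4742·25.0000] = 59.3951
Node d (S = 114.6): V_d = e^(−0.03)·[0.5258·25.0000 + 0.4742·0.0000] = 12.7564
Node 0 (S = 140): V_0 = e^(−0.03)·[0.5258·59.3951 + 0.4742·12.7564] = 36.1772

36.18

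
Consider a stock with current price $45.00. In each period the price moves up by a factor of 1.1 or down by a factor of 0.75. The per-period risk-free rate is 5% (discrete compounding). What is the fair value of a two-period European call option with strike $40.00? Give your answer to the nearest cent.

Risk-neutral probability p = (1 + 0.05 − 0.75)/(1.1 − 0.75) = 0.3000/0.3500 = 0.8571
Terminal stock prices: S_uu = 54.45, S_ud = 37.13, S_dd = 25.31
Terminal payoffs (S − K): max(14.45, 0) = 14.45, max(-2.875, 0) = 0, max(-14.69, 0) = 0
Node u (S = 49.5): V_u = 1/1.05·[0.8571·14.4500 + 0.1429·0.0000] = 11.7959
Node d (S = 33.75): V_d = 1/1.05·[0.8571·0.0000 + 0.1429·0.0000] = 0.0000
Node 0 (S = 45): V_0 = 1/1.05·[0.8571·11.7959 + 0.1429·0.0000] = 9.6293

$9.63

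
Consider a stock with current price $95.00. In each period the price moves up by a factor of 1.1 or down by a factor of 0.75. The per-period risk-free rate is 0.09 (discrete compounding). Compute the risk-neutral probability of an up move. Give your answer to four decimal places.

Risk-neutral probability p = (1 + 0.09 − 0.75)/(1.1 − 0.75) = 0.3400/0.3500 = 0.9714

p = 0.9714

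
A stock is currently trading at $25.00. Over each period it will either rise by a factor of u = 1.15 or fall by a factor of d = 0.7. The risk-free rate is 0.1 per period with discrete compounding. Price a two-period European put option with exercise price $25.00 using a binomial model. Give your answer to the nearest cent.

$0.93

Risk-neutral probability p = (1 + 0.1 − 0.7)/(1.15 − 0.7) = 0.4000/0.4500 = 0.8889
Terminal stock prices: S_uu = 33.06, S_ud = 20.12, S_dd = 12.25
Terminal payoffs (K − S): max(-8.062, 0) = 0, max(4.875, 0) = 4.875, max(12.75, 0) = 12.75
Node u (S = 28.75): V_u = 1/1.1·[0.8889·0.0000 + 0.1111·4.8750] = 0.4924
Node d (S = 17.5): V_d = 1/1.1·[0.8889·4.8750 + 0.1111·12.7500] = 5.2273
Node 0 (S = 25): V_0 = 1/1.1·[0.8889·0.4924 + 0.1111·5.2273] = 0.9259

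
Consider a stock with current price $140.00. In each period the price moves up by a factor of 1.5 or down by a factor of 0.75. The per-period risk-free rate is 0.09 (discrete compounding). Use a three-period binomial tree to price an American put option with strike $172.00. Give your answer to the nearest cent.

$39.24

Risk-neutral probability p = (1 + 0.09 − 0.75)/(1.5 − 0.75) = 0.3400/0.7500 = 0.4533
Terminal stock prices: S_uuu = 472.5, S_uud = 236.2, S_udd = 118.1, S_ddd = 59.06
Terminal payoffs (K − S): max(-300.5, 0) = 0, max(-64.25, 0) = 0, max(53.88, 0) = 53.88, max(112.9, 0) = 112.9
Node uu (S = 315): continuation = 1/1.09·[0.4533·0.0000 + 0.5467·0.0000] = 0.0000; exercise value = 0.0000 ≤ continuation, so V_uu = 0.0000
Node ud (S = 157.5): continuation = 1/1.09·[0.4533·0.0000 + 0.5467·53.8750] = 27.0199; exercise value = 14.5000 ≤ continuation, so V_ud = 27.0199
Node dd (S = 78.75): continuation = 1/1.09·[0.4533·53.8750 + 0.5467·112.9375] = 79.0482; exercise value = 93.2500 > continuation, so V_dd = 93.2500 (exercise)
Node u (S = 210): continuation = 1/1.09·[0.4533·0.0000 + 0.5467·27.0199] = 13.5513; exercise value = 0.0000 ≤ continuation, so V_u = 13.5513
Node d (S = 105): continuation = 1/1.09·[0.4533·27.0199 + 0.5467·93.2500] = 58.0052; exercise value = 67.0000 > continuation, so V_d = 67.0000 (exercise)
Node 0 (S = 140): continuation = 1/1.09·[0.4533·13.5513 + 0.5467·67.0000] = 39.2384; exercise value = 32.0000 ≤ continuation, so V_0 = 39.2384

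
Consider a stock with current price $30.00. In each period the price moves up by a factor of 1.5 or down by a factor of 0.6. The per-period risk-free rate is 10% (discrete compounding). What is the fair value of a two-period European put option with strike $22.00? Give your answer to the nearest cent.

$1.83

Risk-neutral probability p = (1 + 0.1 − 0.6)/(1.5 − 0.6) = 0.5000/0.9000 = 0.5556
Terminal stock prices: S_uu = 67.5, S_ud = 27, S_dd = 10.8
Terminal payoffs (K − S): max(-45.5, 0) = 0, max(-5, 0) = 0, max(11.2, 0) = 11.2
Node u (S = 45): V_u = 1/1.1·[0.5556·0.0000 + 0.4444·0.0000] = 0.0000
Node d (S = 18): V_d = 1/1.1·[0.5556·0.0000 + 0.4444·11.2000] = 4.5253
Node 0 (S = 30): V_0 = 1/1.1·[0.5556·0.0000 + 0.4444·4.5253] = 1.8284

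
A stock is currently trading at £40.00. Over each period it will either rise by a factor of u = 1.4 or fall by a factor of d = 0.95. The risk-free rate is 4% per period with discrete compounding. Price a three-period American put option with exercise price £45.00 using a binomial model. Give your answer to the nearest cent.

Risk-neutral probability p = (1 + 0.04 − 0.95)/(1.4 − 0.95) = 0.0900/0.4500 = 0.2000
Terminal stock prices: S_uuu = 109.8, S_uud = 74.48, S_udd = 50.54, S_ddd = 34.29
Terminal payoffs (K − S): max(-64.76, 0) = 0, max(-29.48, 0) = 0, max(-5.54, 0) = 0, max(10.71, 0) = 10.71
Node uu (S = 78.4): continuation = 1/1.04·[0.2000·0.0000 + 0.8000·0.0000] = 0.0000; exercise value = 0.0000 ≤ continuation, so V_uu = 0.0000
Node ud (S = 53.2): continuation = 1/1.04·[0.2000·0.0000 + 0.8000·0.0000] = 0.0000; exercise value = 0.0000 ≤ continuation, so V_ud = 0.0000
Node dd (S = 36.1): continuation = 1/1.04·[0.2000·0.0000 + 0.8000·10.7050] = 8.2346; exercise value = 8.9000 > continuation, so V_dd = 8.9000 (exercise)
Node u (S = 56): continuation = 1/1.04·[0.2000·0.0000 + 0.8000·0.0000] = 0.0000; exercise value = 0.0000 ≤ continuation, so V_u = 0.0000
Node d (S = 38): continuation = 1/1.04·[0.2000·0.0000 + 0.8000·8.9000] = 6.8462; exercise value = 7.0000 > continuation, so V_d = 7.0000 (exercise)
Node 0 (S = 40): continuation = 1/1.04·[0.2000·0.0000 + 0.8000·7.0000] = 5.3846; exercise value = 5.0000 ≤ continuation, so V_0 = 5.3846

£5.38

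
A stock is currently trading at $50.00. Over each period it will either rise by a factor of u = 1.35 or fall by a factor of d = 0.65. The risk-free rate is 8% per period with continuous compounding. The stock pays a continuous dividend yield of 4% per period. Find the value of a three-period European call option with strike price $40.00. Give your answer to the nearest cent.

$17.61

Per-period risk-free factor R = e^0.08 = 1.0833; dividend-adjusted growth = e^(0.08−0.04) = 1.0408.
Risk-neutral probability p = (1.0408 − 0.65)/(1.35 − 0.65) = 0.3908/0.7000 = 0.5583
Terminal stock prices: S_uuu = 123, S_uud = 59.23, S_udd = 28.52, S_ddd = 13.73
Terminal payoffs (S − K): max(83.02, 0) = 83.02, max(19.23, 0) = 19.23, max(-11.48, 0) = 0, max(-26.27, 0) = 0
Node uu (S = 91.13): V_uu = e^(−0.08)·[0.5583·83.0188 + 0.4417·19.2313] = 50.6273
Node ud (S = 43.88): V_ud = e^(−0.08)·[0.5583·19.2313 + 0.4417·0.0000] = 9.9113
Node dd (S = 21.13): V_dd = e^(−0.08)·[0.5583·0.0000 + 0.4417·0.0000] = 0.0000
Node u (S = 67.5): V_u = e^(−0.08)·[0.5583·50.6273 + 0.4417·9.9113] = 30.1334
Node d (S = 32.5): V_d = e^(−0.08)·[0.5583·9.9113 + 0.4417·0.0000] = 5.1081
Node 0 (S = 50): V_0 = e^(−0.08)·[0.5583·30.1334 + 0.4417·5.1081] = 17.6128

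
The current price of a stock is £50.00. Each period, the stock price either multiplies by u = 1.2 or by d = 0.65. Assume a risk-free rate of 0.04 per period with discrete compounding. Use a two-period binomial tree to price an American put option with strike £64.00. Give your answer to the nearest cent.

£14.00

Risk-neutral probability p = (1 + 0.04 − 0.65)/(1.2 − 0.65) = 0.3900/0.5500 = 0.7091
Terminal stock prices: S_uu = 72, S_ud = 39, S_dd = 21.13
Terminal payoffs (K − S): max(-8, 0) = 0, max(25, 0) = 25, max(42.88, 0) = 42.88
Node u (S = 60): continuation = 1/1.04·[0.7091·0.0000 + 0.2909·25.0000] = 6.9930; exercise value = 4.0000 ≤ continuation, so V_u = 6.9930
Node d (S = 32.5): continuation = 1/1.04·[0.7091·25.0000 + 0.2909·42.8750] = 29.0385; exercise value = 31.5000 > continuation, so V_d = 31.5000 (exercise)
Node 0 (S = 50): continuation = 1/1.04·[0.7091·6.9930 + 0.2909·31.5000] = 13.5791; exercise value = 14.0000 > continuation, so V_0 = 14.0000 (exercise)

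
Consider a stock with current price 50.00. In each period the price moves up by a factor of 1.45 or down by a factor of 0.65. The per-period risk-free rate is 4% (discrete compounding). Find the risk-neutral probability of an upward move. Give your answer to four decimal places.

Risk-neutral probability p = (1 + 0.04 − 0.65)/(1.45 − 0.65) = 0.3900/0.8000 = 0.4875

p = 0.4875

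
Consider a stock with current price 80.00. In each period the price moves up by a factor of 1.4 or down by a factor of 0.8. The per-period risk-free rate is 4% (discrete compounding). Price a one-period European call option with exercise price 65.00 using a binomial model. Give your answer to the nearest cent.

Risk-neutral probability p = (1 + 0.04 − 0.8)/(1.4 − 0.8) = 0.2400/0.6000 = 0.4000
Terminal stock prices: S_u = 112, S_d = 64
Terminal payoffs (S − K): max(47, 0) = 47, max(-1, 0) = 0
Node 0 (S = 80): V_0 = 1/1.04·[0.4000·47.0000 + 0.6000·0.0000] = 18.0769

18.08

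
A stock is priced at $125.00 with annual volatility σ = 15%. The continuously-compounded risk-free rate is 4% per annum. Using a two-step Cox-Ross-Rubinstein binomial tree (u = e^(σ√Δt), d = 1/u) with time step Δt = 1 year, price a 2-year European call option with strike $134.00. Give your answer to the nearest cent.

CRR parameters: u = e^(σ√Δt) = e^(0.15·√1) = 1.1618, d = 1/u = 0.8607
Per-period rate: rΔt = 0.04·1 = 0.04, so R = e^0.04 = 1.0408
Risk-neutral probability p = (e^0.04 − 0.8607)/(1.1618 − 0.8607) = 0.1801/0.3011 = 0.5981
Terminal stock prices: S_uu = 168.7, S_ud = 125, S_dd = 92.6
Terminal payoffs (S − K): max(34.73, 0) = 34.73, max(-9, 0) = 0, max(-41.4, 0) = 0
Node u (S = 145.2): V_u = e^(−0.04)·[0.5981·34.7324 + 0.4019·0.0000] = 19.9588
Node d (S = 107.6): V_d = e^(−0.04)·[0.5981·0.0000 + 0.4019·0.0000] = 0.0000
Node 0 (S = 125): V_0 = e^(−0.04)·[0.5981·19.9588 + 0.4019·0.0000] = 11.4692

$11.47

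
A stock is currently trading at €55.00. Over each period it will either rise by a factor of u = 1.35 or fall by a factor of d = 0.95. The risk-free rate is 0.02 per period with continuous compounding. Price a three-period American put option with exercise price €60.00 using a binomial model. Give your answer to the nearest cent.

Risk-neutral probability p = (e^0.02 − 0.95)/(1.35 − 0.95) = 0.0702/0.4000 = 0.1755
Terminal stock prices: S_uuu = 135.3, S_uud = 95.23, S_udd = 67.01, S_ddd = 47.16
Terminal payoffs (K − S): max(-75.32, 0) = 0, max(-35.23, 0) = 0, max(-7.011, 0) = 0, max(12.84, 0) = 12.84
Node uu (S = 100.2): continuation = e^(−0.02)·[0.1755·0.0000 + 0.8245·0.0000] = 0.0000; exercise value = 0.0000 ≤ continuation, so V_uu = 0.0000
Node ud (S = 70.54): continuation = e^(−0.02)·[0.1755·0.0000 + 0.8245·0.0000] = 0.0000; exercise value = 0.0000 ≤ continuation, so V_ud = 0.0000
Node dd (S = 49.64): continuation = e^(−0.02)·[0.1755·0.0000 + 0.8245·12.8444] = 10.3804; exercise value = 10.3625 ≤ continuation, so V_dd = 10.3804
Node u (S = 74.25): continuation = e^(−0.02)·[0.1755·0.0000 + 0.8245·0.0000] = 0.0000; exercise value = 0.0000 ≤ continuation, so V_u = 0.0000
Node d (S = 52.25): continuation = e^(−0.02)·[0.1755·0.0000 + 0.8245·10.3804] = 8.3892; exercise value = 7.7500 ≤ continuation, so V_d = 8.3892
Node 0 (S = 55): continuation = e^(−0.02)·[0.1755·0.0000 + 0.8245·8.3892] = 6.7799; exercise value = 5.0000 ≤ continuation, so V_0 = 6.7799

€6.78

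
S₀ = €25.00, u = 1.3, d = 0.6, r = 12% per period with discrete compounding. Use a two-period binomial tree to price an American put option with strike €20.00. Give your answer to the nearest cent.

€1.22

Risk-neutral probability p = (1 + 0.12 − 0.6)/(1.3 − 0.6) = 0.5200/0.7000 = 0.7429
Terminal stock prices: S_uu = 42.25, S_ud = 19.5, S_dd = 9
Terminal payoffs (K − S): max(-22.25, 0) = 0, max(0.5, 0) = 0.5, max(11, 0) = 11
Node u (S = 32.5): continuation = 1/1.12·[0.7429·0.0000 + 0.2571·0.5000] = 0.1148; exercise value = 0.0000 ≤ continuation, so V_u = 0.1148
Node d (S = 15): continuation = 1/1.12·[0.7429·0.5000 + 0.2571·11.0000] = 2.8571; exercise value = 5.0000 > continuation, so V_d = 5.0000 (exercise)
Node 0 (S = 25): continuation = 1/1.12·[0.7429·0.1148 + 0.2571·5.0000] = 1.2241; exercise value = 0.0000 ≤ continuation, so V_0 = 1.2241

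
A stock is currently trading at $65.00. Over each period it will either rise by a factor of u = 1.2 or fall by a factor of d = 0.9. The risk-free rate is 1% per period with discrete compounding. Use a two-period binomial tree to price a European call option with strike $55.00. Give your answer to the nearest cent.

Risk-neutral probability p = (1 + 0.01 − 0.9)/(1.2 − 0.9) = 0.1100/0.3000 = 0.3667
Terminal stock prices: S_uu = 93.6, S_ud = 70.2, S_dd = 52.65
Terminal payoffs (S − K): max(38.6, 0) = 38.6, max(15.2, 0) = 15.2, max(-2.35, 0) = 0
Node u (S = 78): V_u = 1/1.01·[0.3667·38.6000 + 0.6333·15.2000] = 23.5446
Node d (S = 58.5): V_d = 1/1.01·[0.3667·15.2000 + 0.6333·0.0000] = 5.5182
Node 0 (S = 65): V_0 = 1/1.01·[0.3667·23.5446 + 0.6333·5.5182] = 12.0078

$12.01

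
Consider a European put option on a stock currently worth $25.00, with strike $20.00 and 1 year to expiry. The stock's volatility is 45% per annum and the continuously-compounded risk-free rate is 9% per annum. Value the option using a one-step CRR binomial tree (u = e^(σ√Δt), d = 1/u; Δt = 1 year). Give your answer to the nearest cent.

CRR parameters: u = e^(σ√Δt) = e^(0.45·√1) = 1.5683, d = 1/u = 0.6376
Per-period rate: rΔt = 0.09·1 = 0.09, so R = e^0.09 = 1.0942
Risk-neutral probability p = (e^0.09 − 0.6376)/(1.5683 − 0.6376) = 0.4565/0.9307 = 0.4905
Terminal stock prices: S_u = 39.21, S_d = 15.94
Terminal payoffs (K − S): max(-19.21, 0) = 0, max(4.059, 0) = 4.059
Node 0 (S = 25): V_0 = e^(−0.09)·[0.4905·0.0000 + 0.5095·4.0593] = 1.8900

$1.89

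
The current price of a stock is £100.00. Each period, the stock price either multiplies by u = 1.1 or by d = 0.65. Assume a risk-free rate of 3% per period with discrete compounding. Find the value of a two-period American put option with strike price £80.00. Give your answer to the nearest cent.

£3.32

Risk-neutral probability p = (1 + 0.03 − 0.65)/(1.1 − 0.65) = 0.3800/0.4500 = 0.8444
Terminal stock prices: S_uu = 121, S_ud = 71.5, S_dd = 42.25
Terminal payoffs (K − S): max(-41, 0) = 0, max(8.5, 0) = 8.5, max(37.75, 0) = 37.75
Node u (S = 110): continuation = 1/1.03·[0.8444·0.0000 + 0.1556·8.5000] = 1.2837; exercise value = 0.0000 ≤ continuation, so V_u = 1.2837
Node d (S = 65): continuation = 1/1.03·[0.8444·8.5000 + 0.1556·37.7500] = 12.6699; exercise value = 15.0000 > continuation, so V_d = 15.0000 (exercise)
Node 0 (S = 100): continuation = 1/1.03·[0.8444·1.2837 + 0.1556·15.0000] = 3.3178; exercise value = 0.0000 ≤ continuation, so V_0 = 3.3178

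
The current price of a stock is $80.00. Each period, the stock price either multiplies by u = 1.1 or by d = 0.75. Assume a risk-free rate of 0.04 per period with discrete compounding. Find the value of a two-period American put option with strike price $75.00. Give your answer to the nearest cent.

Risk-neutral probability p = (1 + 0.04 − 0.75)/(1.1 − 0.75) = 0.2900/0.3500 = 0.8286
Terminal stock prices: S_uu = 96.8, S_ud = 66, S_dd = 45
Terminal payoffs (K − S): max(-21.8, 0) = 0, max(9, 0) = 9, max(30, 0) = 30
Node u (S = 88): continuation = 1/1.04·[0.8286·0.0000 + 0.1714·9.0000] = 1.4835; exercise value = 0.0000 ≤ continuation, so V_u = 1.4835
Node d (S = 60): continuation = 1/1.04·[0.8286·9.0000 + 0.1714·30.0000] = 12.1154; exercise value = 15.0000 > continuation, so V_d = 15.0000 (exercise)
Node 0 (S = 80): continuation = 1/1.04·[0.8286·1.4835 + 0.1714·15.0000] = 3.6544; exercise value = 0.0000 ≤ continuation, so V_0 = 3.6544

$3.65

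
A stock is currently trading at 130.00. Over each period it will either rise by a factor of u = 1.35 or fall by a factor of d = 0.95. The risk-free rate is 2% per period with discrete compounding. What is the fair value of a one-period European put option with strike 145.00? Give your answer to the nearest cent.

17.39

Risk-neutral probability p = (1 + 0.02 − 0.95)/(1.35 − 0.95) = 0.0700/0.4000 = 0.1750
Terminal stock prices: S_u = 175.5, S_d = 123.5
Terminal payoffs (K − S): max(-30.5, 0) = 0, max(21.5, 0) = 21.5
Node 0 (S = 130): V_0 = 1/1.02·[0.1750·0.0000 + 0.8250·21.5000] = 17.3897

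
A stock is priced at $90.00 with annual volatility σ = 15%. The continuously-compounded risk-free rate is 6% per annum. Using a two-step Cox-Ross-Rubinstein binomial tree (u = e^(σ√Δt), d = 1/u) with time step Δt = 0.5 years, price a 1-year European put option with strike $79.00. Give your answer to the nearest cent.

CRR parameters: u = e^(σ√Δt) = e^(0.15·√0.5) = 1.1119, d = 1/u = 0.8994
Per-period rate: rΔt = 0.06·0.5 = 0.03, so R = e^0.03 = 1.0305
Risk-neutral probability p = (e^0.03 − 0.8994)/(1.1119 − 0.8994) = 0.1311/0.2125 = 0.6168
Terminal stock prices: S_uu = 111.3, S_ud = 90, S_dd = 72.8
Terminal payoffs (K − S): max(-32.27, 0) = 0, max(-11, 0) = 0, max(6.203, 0) = 6.203
Node u (S = 100.1): V_u = e^(−0.03)·[0.6168·0.0000 + 0.3832·0.0000] = 0.0000
Node d (S = 80.94): V_d = e^(−0.03)·[0.6168·0.0000 + 0.3832·6.2028] = 2.3066
Node 0 (S = 90): V_0 = e^(−0.03)·[0.6168·0.0000 + 0.3832·2.3066] = 0.8578

$0.86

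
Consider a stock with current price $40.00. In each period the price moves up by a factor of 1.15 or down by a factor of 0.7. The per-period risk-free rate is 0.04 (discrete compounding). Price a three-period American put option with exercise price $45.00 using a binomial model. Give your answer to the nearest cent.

$7.17

Risk-neutral probability p = (1 + 0.04 − 0.7)/(1.15 − 0.7) = 0.3400/0.4500 = 0.7556
Terminal stock prices: S_uuu = 60.83, S_uud = 37.03, S_udd = 22.54, S_ddd = 13.72
Terminal payoffs (K − S): max(-15.83, 0) = 0, max(7.97, 0) = 7.97, max(22.46, 0) = 22.46, max(31.28, 0) = 31.28
Node uu (S = 52.9): continuation = 1/1.04·[0.7556·0.0000 + 0.2444·7.9700] = 1.8733; exercise value = 0.0000 ≤ continuation, so V_uu = 1.8733
Node ud (S = 32.2): continuation = 1/1.04·[0.7556·7.9700 + 0.2444·22.4600] = 11.0692; exercise value = 12.8000 > continuation, so V_ud = 12.8000 (exercise)
Node dd (S = 19.6): continuation = 1/1.04·[0.7556·22.4600 + 0.2444·31.2800] = 23.6692; exercise value = 25.4000 > continuation, so V_dd = 25.4000 (exercise)
Node u (S = 46): continuation = 1/1.04·[0.7556·1.8733 + 0.2444·12.8000] = 4.3695; exercise value = 0.0000 ≤ continuation, so V_u = 4.3695
Node d (S = 28): continuation = 1/1.04·[0.7556·12.8000 + 0.2444·25.4000] = 15.2692; exercise value = 17.0000 > continuation, so V_d = 17.0000 (exercise)
Node 0 (S = 40): continuation = 1/1.04·[0.7556·4.3695 + 0.2444·17.0000] = 7.1701; exercise value = 5.0000 ≤ continuation, so V_0 = 7.1701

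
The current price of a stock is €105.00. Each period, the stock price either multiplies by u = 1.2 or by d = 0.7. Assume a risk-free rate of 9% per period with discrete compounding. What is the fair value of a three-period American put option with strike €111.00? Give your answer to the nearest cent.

Risk-neutral probability p = (1 + 0.09 − 0.7)/(1.2 − 0.7) = 0.3900/0.5000 = 0.7800
Terminal stock prices: S_uuu = 181.4, S_uud = 105.8, S_udd = 61.74, S_ddd = 36.01
Terminal payoffs (K − S): max(-70.44, 0) = 0, max(5.16, 0) = 5.16, max(49.26, 0) = 49.26, max(74.99, 0) = 74.99
Node uu (S = 151.2): continuation = 1/1.09·[0.7800·0.0000 + 0.2200·5.1600] = 1.0415; exercise value = 0.0000 ≤ continuation, so V_uu = 1.0415
Node ud (S = 88.2): continuation = 1/1.09·[0.7800·5.1600 + 0.2200·49.2600] = 13.6349; exercise value = 22.8000 > continuation, so V_ud = 22.8000 (exercise)
Node dd (S = 51.45): continuation = 1/1.09·[0.7800·49.2600 + 0.2200·74.9850] = 50.3849; exercise value = 59.5500 > continuation, so V_dd = 59.5500 (exercise)
Node u (S = 126): continuation = 1/1.09·[0.7800·1.0415 + 0.2200·22.8000] = 5.3471; exercise value = 0.0000 ≤ continuation, so V_u = 5.3471
Node d (S = 73.5): continuation = 1/1.09·[0.7800·22.8000 + 0.2200·59.5500] = 28.3349; exercise value = 37.5000 > continuation, so V_d = 37.5000 (exercise)
Node 0 (S = 105): continuation = 1/1.09·[0.7800·5.3471 + 0.2200·37.5000] = 11.3952; exercise value = 6.0000 ≤ continuation, so V_0 = 11.3952

€11.40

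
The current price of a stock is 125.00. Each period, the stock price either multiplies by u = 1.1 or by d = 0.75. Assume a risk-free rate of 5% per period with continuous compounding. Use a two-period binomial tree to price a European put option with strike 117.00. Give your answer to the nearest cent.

3.83

Risk-neutral probability p = (e^0.05 − 0.75)/(1.1 − 0.75) = 0.3013/0.3500 = 0.8608
Terminal stock prices: S_uu = 151.3, S_ud = 103.1, S_dd = 70.31
Terminal payoffs (K − S): max(-34.25, 0) = 0, max(13.88, 0) = 13.88, max(46.69, 0) = 46.69
Node u (S = 137.5): V_u = e^(−0.05)·[0.8608·0.0000 + 0.1392·13.8750] = 1.8375
Node d (S = 93.75): V_d = e^(−0.05)·[0.8608·13.8750 + 0.1392·46.6875] = 17.5438
Node 0 (S = 125): V_0 = e^(−0.05)·[0.8608·1.8375 + 0.1392·17.5438] = 3.8280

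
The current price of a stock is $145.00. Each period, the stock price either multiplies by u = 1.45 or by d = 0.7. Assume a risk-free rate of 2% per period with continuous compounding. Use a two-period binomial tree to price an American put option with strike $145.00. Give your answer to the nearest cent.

Risk-neutral probability p = (e^0.02 − 0.7)/(1.45 − 0.7) = 0.3202/0.7500 = 0.4269
Terminal stock prices: S_uu = 304.9, S_ud = 147.2, S_dd = 71.05
Terminal payoffs (K − S): max(-159.9, 0) = 0, max(-2.175, 0) = 0, max(73.95, 0) = 73.95
Node u (S = 210.2): continuation = e^(−0.02)·[0.4269·0.0000 + 0.5731·0.0000] = 0.0000; exercise value = 0.0000 ≤ continuation, so V_u = 0.0000
Node d (S = 101.5): continuation = e^(−0.02)·[0.4269·0.0000 + 0.5731·73.9500] = 41.5390; exercise value = 43.5000 > continuation, so V_d = 43.5000 (exercise)
Node 0 (S = 145): continuation = e^(−0.02)·[0.4269·0.0000 + 0.5731·43.5000] = 24.4347; exercise value = 0.0000 ≤ continuation, so V_0 = 24.4347

$24.43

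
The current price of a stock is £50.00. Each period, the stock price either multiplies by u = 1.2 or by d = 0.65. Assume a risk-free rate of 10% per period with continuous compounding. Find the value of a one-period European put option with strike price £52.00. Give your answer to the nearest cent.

Risk-neutral probability p = (e^0.1 − 0.65)/(1.2 − 0.65) = 0.4552/0.5500 = 0.8276
Terminal stock prices: S_u = 60, S_d = 32.5
Terminal payoffs (K − S): max(-8, 0) = 0, max(19.5, 0) = 19.5
Node 0 (S = 50): V_0 = e^(−0.1)·[0.8276·0.0000 + 0.1724·19.5000] = 3.0422

£3.04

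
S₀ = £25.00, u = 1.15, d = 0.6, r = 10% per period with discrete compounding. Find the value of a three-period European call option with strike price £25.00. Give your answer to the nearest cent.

£7.35

Risk-neutral probability p = (1 + 0.1 − 0.6)/(1.15 − 0.6) = 0.5000/0.5500 = 0.9091
Terminal stock prices: S_uuu = 38.02, S_uud = 19.84, S_udd = 10.35, S_ddd = 5.4
Terminal payoffs (S − K): max(13.02, 0) = 13.02, max(-5.163, 0) = 0, max(-14.65, 0) = 0, max(-19.6, 0) = 0
Node uu (S = 33.06): V_uu = 1/1.1·[0.9091·13.0219 + 0.0909·0.0000] = 10.7619
Node ud (S = 17.25): V_ud = 1/1.1·[0.9091·0.0000 + 0.0909·0.0000] = 0.0000
Node dd (S = 9): V_dd = 1/1.1·[0.9091·0.0000 + 0.0909·0.0000] = 0.0000
Node u (S = 28.75): V_u = 1/1.1·[0.9091·10.7619 + 0.0909·0.0000] = 8.8941
Node d (S = 15): V_d = 1/1.1·[0.9091·0.0000 + 0.0909·0.0000] = 0.0000
Node 0 (S = 25): V_0 = 1/1.1·[0.9091·8.8941 + 0.0909·0.0000] = 7.3505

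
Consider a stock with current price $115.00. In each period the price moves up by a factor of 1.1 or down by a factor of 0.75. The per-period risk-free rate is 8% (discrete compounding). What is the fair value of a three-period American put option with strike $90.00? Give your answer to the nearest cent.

Risk-neutral probability p = (1 + 0.08 − 0.75)/(1.1 − 0.75) = 0.3300/0.3500 = 0.9429
Terminal stock prices: S_uuu = 153.1, S_uud = 104.4, S_udd = 71.16, S_ddd = 48.52
Terminal payoffs (K − S): max(-63.07, 0) = 0, max(-14.36, 0) = 0, max(18.84, 0) = 18.84, max(41.48, 0) = 41.48
Node uu (S = 139.2): continuation = 1/1.08·[0.9429·0.0000 + 0.0571·0.0000] = 0.0000; exercise value = 0.0000 ≤ continuation, so V_uu = 0.0000
Node ud (S = 94.88): continuation = 1/1.08·[0.9429·0.0000 + 0.0571·18.8437] = 0.9970; exercise value = 0.0000 ≤ continuation, so V_ud = 0.9970
Node dd (S = 64.69): continuation = 1/1.08·[0.9429·18.8437 + 0.0571·41.4844] = 18.6458; exercise value = 25.3125 > continuation, so V_dd = 25.3125 (exercise)
Node u (S = 126.5): continuation = 1/1.08·[0.9429·0.0000 + 0.0571·0.9970] = 0.0528; exercise value = 0.0000 ≤ continuation, so V_u = 0.0528
Node d (S = 86.25): continuation = 1/1.08·[0.9429·0.9970 + 0.0571·25.3125] = 2.2097; exercise value = 3.7500 > continuation, so V_d = 3.7500 (exercise)
Node 0 (S = 115): continuation = 1/1.08·[0.9429·0.0528 + 0.0571·3.7500] = 0.2445; exercise value = 0.0000 ≤ continuation, so V_0 = 0.2445

$0.24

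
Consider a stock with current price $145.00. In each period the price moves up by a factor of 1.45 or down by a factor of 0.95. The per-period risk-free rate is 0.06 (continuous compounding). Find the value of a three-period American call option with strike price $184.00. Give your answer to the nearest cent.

$14.63

Risk-neutral probability p = (e^0.06 − 0.95)/(1.45 − 0.95) = 0.1118/0.5000 = 0.2237
Terminal stock prices: S_uuu = 442.1, S_uud = 289.6, S_udd = 189.8, S_ddd = 124.3
Terminal payoffs (S − K): max(258.1, 0) = 258.1, max(105.6, 0) = 105.6, max(5.751, 0) = 5.751, max(-59.68, 0) = 0
Node uu (S = 304.9): continuation = e^(−0.06)·[0.2237·258.0506 + 0.7763·105.6194] = 131.5778; exercise value = 120.8625 ≤ continuation, so V_uu = 131.5778
Node ud (S = 199.7): continuation = e^(−0.06)·[0.2237·105.6194 + 0.7763·5.7506] = 26.4528; exercise value = 15.7375 ≤ continuation, so V_ud = 26.4528
Node dd (S = 130.9): continuation = e^(−0.06)·[0.2237·5.7506 + 0.7763·0.0000] = 1.2114; exercise value = 0.0000 ≤ continuation, so V_dd = 1.2114
Node u (S = 210.2): continuation = e^(−0.06)·[0.2237·131.5778 + 0.7763·26.4528] = 47.0566; exercise value = 26.2500 ≤ continuation, so V_u = 47.0566
Node d (S = 137.8): continuation = e^(−0.06)·[0.2237·26.4528 + 0.7763·1.2114] = 6.4579; exercise value = 0.0000 ≤ continuation, so V_d = 6.4579
Node 0 (S = 145): continuation = e^(−0.06)·[0.2237·47.0566 + 0.7763·6.4579] = 14.6338; exercise value = 0.0000 ≤ continuation, so V_0 = 14.6338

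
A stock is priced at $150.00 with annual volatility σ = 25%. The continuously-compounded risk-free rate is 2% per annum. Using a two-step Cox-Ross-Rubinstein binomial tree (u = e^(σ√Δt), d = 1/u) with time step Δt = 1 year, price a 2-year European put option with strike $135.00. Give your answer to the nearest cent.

CRR parameters: u = e^(σ√Δt) = e^(0.25·√1) = 1.2840, d = 1/u = 0.7788
Per-period rate: rΔt = 0.02·1 = 0.02, so R = e^0.02 = 1.0202
Risk-neutral probability p = (e^0.02 − 0.7788)/(1.2840 − 0.7788) = 0.2414/0.5052 = 0.4778
Terminal stock prices: S_uu = 247.3, S_ud = 150, S_dd = 90.98
Terminal payoffs (K − S): max(-112.3, 0) = 0, max(-15, 0) = 0, max(44.02, 0) = 44.02
Node u (S = 192.6): V_u = e^(−0.02)·[0.4778·0.0000 + 0.5222·0.0000] = 0.0000
Node d (S = 116.8): V_d = e^(−0.02)·[0.4778·0.0000 + 0.5222·44.0204] = 22.5319
Node 0 (S = 150): V_0 = e^(−0.02)·[0.4778·0.0000 + 0.5222·22.5319] = 11.5330

$11.53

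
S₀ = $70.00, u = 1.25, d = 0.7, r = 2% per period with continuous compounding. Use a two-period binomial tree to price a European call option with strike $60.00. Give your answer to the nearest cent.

Risk-neutral probability p = (e^0.02 − 0.7)/(1.25 − 0.7) = 0.3202/0.5500 = 0.5822
Terminal stock prices: S_uu = 109.4, S_ud = 61.25, S_dd = 34.3
Terminal payoffs (S − K): max(49.38, 0) = 49.38, max(1.25, 0) = 1.25, max(-25.7, 0) = 0
Node u (S = 87.5): V_u = e^(−0.02)·[0.5822·49.3750 + 0.4178·1.2500] = 28.6881
Node d (S = 49): V_d = e^(−0.02)·[0.5822·1.2500 + 0.4178·0.0000] = 0.7133
Node 0 (S = 70): V_0 = e^(−0.02)·[0.5822·28.6881 + 0.4178·0.7133] = 16.6632

$16.66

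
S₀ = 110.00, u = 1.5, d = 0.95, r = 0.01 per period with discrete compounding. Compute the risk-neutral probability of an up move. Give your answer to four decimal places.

Risk-neutral probability p = (1 + 0.01 − 0.95)/(1.5 − 0.95) = 0.0600/0.5500 = 0.1091

p = 0.1091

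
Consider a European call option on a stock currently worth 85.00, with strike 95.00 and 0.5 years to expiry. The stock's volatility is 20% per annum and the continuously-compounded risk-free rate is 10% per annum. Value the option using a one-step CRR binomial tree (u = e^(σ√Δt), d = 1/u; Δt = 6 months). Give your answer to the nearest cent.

CRR parameters: u = e^(σ√Δt) = e^(0.2·√0.5) = 1.1519, d = 1/u = 0.8681
Per-period rate: rΔt = 0.1·0.5 = 0.05, so R = e^0.05 = 1.0513
Risk-neutral probability p = (e^0.05 − 0.8681)/(1.1519 − 0.8681) = 0.1831/0.2838 = 0.6454
Terminal stock prices: S_u = 97.91, S_d = 73.79
Terminal payoffs (S − K): max(2.912, 0) = 2.912, max(-21.21, 0) = 0
Node 0 (S = 85): V_0 = e^(−0.05)·[0.6454·2.9123 + 0.3546·0.0000] = 1.7879

1.79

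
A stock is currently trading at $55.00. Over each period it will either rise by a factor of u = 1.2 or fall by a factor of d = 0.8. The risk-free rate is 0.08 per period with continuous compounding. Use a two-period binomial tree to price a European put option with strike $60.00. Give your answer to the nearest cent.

$4.33

Risk-neutral probability p = (e^0.08 − 0.8)/(1.2 − 0.8) = 0.2833/0.4000 = 0.7082
Terminal stock prices: S_uu = 79.2, S_ud = 52.8, S_dd = 35.2
Terminal payoffs (K − S): max(-19.2, 0) = 0, max(7.2, 0) = 7.2, max(24.8, 0) = 24.8
Node u (S = 66): V_u = e^(−0.08)·[0.7082·0.0000 + 0.2918·7.2000] = 1.9393
Node d (S = 44): V_d = e^(−0.08)·[0.7082·7.2000 + 0.2918·24.8000] = 11.3870
Node 0 (S = 55): V_0 = e^(−0.08)·[0.7082·1.9393 + 0.2918·11.3870] = 4.3349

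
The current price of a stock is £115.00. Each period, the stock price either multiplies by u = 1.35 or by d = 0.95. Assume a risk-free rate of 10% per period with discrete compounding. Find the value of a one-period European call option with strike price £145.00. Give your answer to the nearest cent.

£3.49

Risk-neutral probability p = (1 + 0.1 − 0.95)/(1.35 − 0.95) = 0.1500/0.4000 = 0.3750
Terminal stock prices: S_u = 155.2, S_d = 109.2
Terminal payoffs (S − K): max(10.25, 0) = 10.25, max(-35.75, 0) = 0
Node 0 (S = 115): V_0 = 1/1.1·[0.3750·10.2500 + 0.6250·0.0000] = 3.4943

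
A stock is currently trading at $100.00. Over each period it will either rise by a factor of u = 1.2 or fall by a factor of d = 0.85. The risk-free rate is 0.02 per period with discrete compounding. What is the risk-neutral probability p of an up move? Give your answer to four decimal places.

Risk-neutral probability p = (1 + 0.02 − 0.85)/(1.2 − 0.85) = 0.1700/0.3500 = 0.4857

p = 0.4857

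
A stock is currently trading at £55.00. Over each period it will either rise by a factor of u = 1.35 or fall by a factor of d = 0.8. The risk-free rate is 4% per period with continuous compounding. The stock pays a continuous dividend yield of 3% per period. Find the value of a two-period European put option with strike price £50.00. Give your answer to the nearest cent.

Per-period risk-free factor R = e^0.04 = 1.0408; dividend-adjusted growth = e^(0.04−0.03) = 1.0101.
Risk-neutral probability p = (1.0101 − 0.8)/(1.35 − 0.8) = 0.2101/0.5500 = 0.3819
Terminal stock prices: S_uu = 100.2, S_ud = 59.4, S_dd = 35.2
Terminal payoffs (K − S): max(-50.24, 0) = 0, max(-9.4, 0) = 0, max(14.8, 0) = 14.8
Node u (S = 74.25): V_u = e^(−0.04)·[0.3819·0.0000 + 0.6181·0.0000] = 0.0000
Node d (S = 44): V_d = e^(−0.04)·[0.3819·0.0000 + 0.6181·14.8000] = 8.7891
Node 0 (S = 55): V_0 = e^(−0.04)·[0.3819·0.0000 + 0.6181·8.7891] = 5.2194

£5.22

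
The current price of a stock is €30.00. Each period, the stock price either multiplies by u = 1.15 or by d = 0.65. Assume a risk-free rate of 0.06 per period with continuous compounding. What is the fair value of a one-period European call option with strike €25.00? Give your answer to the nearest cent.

€7.37

Risk-neutral probability p = (e^0.06 − 0.65)/(1.15 − 0.65) = 0.4118/0.5000 = 0.8237
Terminal stock prices: S_u = 34.5, S_d = 19.5
Terminal payoffs (S − K): max(9.5, 0) = 9.5, max(-5.5, 0) = 0
Node 0 (S = 30): V_0 = e^(−0.06)·[0.8237·9.5000 + 0.1763·0.0000] = 7.3692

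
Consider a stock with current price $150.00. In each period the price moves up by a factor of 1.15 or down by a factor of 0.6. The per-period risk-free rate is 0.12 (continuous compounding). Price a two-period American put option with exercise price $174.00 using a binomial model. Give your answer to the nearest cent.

$24.00

Risk-neutral probability p = (e^0.12 − 0.6)/(1.15 − 0.6) = 0.5275/0.5500 = 0.9591
Terminal stock prices: S_uu = 198.4, S_ud = 103.5, S_dd = 54
Terminal payoffs (K − S): max(-24.37, 0) = 0, max(70.5, 0) = 70.5, max(120, 0) = 120
Node u (S = 172.5): continuation = e^(−0.12)·[0.9591·0.0000 + 0.0409·70.5000] = 2.5583; exercise value = 1.5000 ≤ continuation, so V_u = 2.5583
Node d (S = 90): continuation = e^(−0.12)·[0.9591·70.5000 + 0.0409·120.0000] = 64.3242; exercise value = 84.0000 > continuation, so V_d = 84.0000 (exercise)
Node 0 (S = 150): continuation = e^(−0.12)·[0.9591·2.5583 + 0.0409·84.0000] = 5.2244; exercise value = 24.0000 > continuation, so V_0 = 24.0000 (exercise)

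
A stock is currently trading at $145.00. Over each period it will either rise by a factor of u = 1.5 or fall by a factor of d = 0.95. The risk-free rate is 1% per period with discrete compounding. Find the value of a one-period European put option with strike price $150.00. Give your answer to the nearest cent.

Risk-neutral probability p = (1 + 0.01 − 0.95)/(1.5 − 0.95) = 0.0600/0.5500 = 0.1091
Terminal stock prices: S_u = 217.5, S_d = 137.8
Terminal payoffs (K − S): max(-67.5, 0) = 0, max(12.25, 0) = 12.25
Node 0 (S = 145): V_0 = 1/1.01·[0.1091·0.0000 + 0.8909·12.2500] = 10.8056

$10.81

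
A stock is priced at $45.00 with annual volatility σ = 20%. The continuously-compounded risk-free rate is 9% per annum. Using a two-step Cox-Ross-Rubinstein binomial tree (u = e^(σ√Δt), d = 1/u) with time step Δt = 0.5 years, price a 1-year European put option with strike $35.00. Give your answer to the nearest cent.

CRR parameters: u = e^(σ√Δt) = e^(0.2·√0.5) = 1.1519, d = 1/u = 0.8681
Per-period rate: rΔt = 0.09·0.5 = 0.045, so R = e^0.045 = 1.0460
Risk-neutral probability p = (e^0.045 − 0.8681)/(1.1519 − 0.8681) = 0.1779/0.2838 = 0.6269
Terminal stock prices: S_uu = 59.71, S_ud = 45, S_dd = 33.91
Terminal payoffs (K − S): max(-24.71, 0) = 0, max(-10, 0) = 0, max(1.086, 0) = 1.086
Node u (S = 51.84): V_u = e^(−0.045)·[0.6269·0.0000 + 0.3731·0.0000] = 0.0000
Node d (S = 39.07): V_d = e^(−0.045)·[0.6269·0.0000 + 0.3731·1.0863] = 0.3875
Node 0 (S = 45): V_0 = e^(−0.045)·[0.6269·0.0000 + 0.3731·0.3875] = 0.1382

$0.14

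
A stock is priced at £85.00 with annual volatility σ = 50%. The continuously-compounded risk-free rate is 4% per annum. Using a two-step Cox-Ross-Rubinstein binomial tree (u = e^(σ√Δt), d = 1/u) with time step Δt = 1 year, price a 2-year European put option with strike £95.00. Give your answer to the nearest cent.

£24.50

CRR parameters: u = e^(σ√Δt) = e^(0.5·√1) = 1.6487, d = 1/u = 0.6065
Per-period rate: rΔt = 0.04·1 = 0.04, so R = e^0.04 = 1.0408
Risk-neutral probability p = (e^0.04 − 0.6065)/(1.6487 − 0.6065) = 0.4343/1.0422 = 0.4167
Terminal stock prices: S_uu = 231.1, S_ud = 85, S_dd = 31.27
Terminal payoffs (K − S): max(-136.1, 0) = 0, max(10, 0) = 10, max(63.73, 0) = 63.73
Node u (S = 140.1): V_u = e^(−0.04)·[0.4167·0.0000 + 0.5833·10.0000] = 5.6043
Node d (S = 51.56): V_d = e^(−0.04)·[0.4167·10.0000 + 0.5833·63.7302] = 39.7199
Node 0 (S = 85): V_0 = e^(−0.04)·[0.4167·5.6043 + 0.5833·39.7199] = 24.5039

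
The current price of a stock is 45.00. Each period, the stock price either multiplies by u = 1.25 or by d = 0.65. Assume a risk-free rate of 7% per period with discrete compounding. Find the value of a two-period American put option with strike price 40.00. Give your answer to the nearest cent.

Risk-neutral probability p = (1 + 0.07 − 0.65)/(1.25 − 0.65) = 0.4200/0.6000 = 0.7000
Terminal stock prices: S_uu = 70.31, S_ud = 36.56, S_dd = 19.01
Terminal payoffs (K − S): max(-30.31, 0) = 0, max(3.438, 0) = 3.438, max(20.99, 0) = 20.99
Node u (S = 56.25): continuation = 1/1.07·[0.7000·0.0000 + 0.3000·3.4375] = 0.9638; exercise value = 0.0000 ≤ continuation, so V_u = 0.9638
Node d (S = 29.25): continuation = 1/1.07·[0.7000·3.4375 + 0.3000·20.9875] = 8.1332; exercise value = 10.7500 > continuation, so V_d = 10.7500 (exercise)
Node 0 (S = 45): continuation = 1/1.07·[0.7000·0.9638 + 0.3000·10.7500] = 3.6445; exercise value = 0.0000 ≤ continuation, so V_0 = 3.6445

3.64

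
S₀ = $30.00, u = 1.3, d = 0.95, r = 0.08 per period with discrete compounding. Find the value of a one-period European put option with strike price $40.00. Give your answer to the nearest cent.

$7.04

Risk-neutral probability p = (1 + 0.08 − 0.95)/(1.3 − 0.95) = 0.1300/0.3500 = 0.3714
Terminal stock prices: S_u = 39, S_d = 28.5
Terminal payoffs (K − S): max(1, 0) = 1, max(11.5, 0) = 11.5
Node 0 (S = 30): V_0 = 1/1.08·[0.3714·1.0000 + 0.6286·11.5000] = 7.0370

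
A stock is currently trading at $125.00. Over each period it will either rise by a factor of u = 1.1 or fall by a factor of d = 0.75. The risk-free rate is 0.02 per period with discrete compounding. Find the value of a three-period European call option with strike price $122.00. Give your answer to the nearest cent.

Risk-neutral probability p = (1 + 0.02 − 0.75)/(1.1 − 0.75) = 0.2700/0.3500 = 0.7714
Terminal stock prices: S_uuu = 166.4, S_uud = 113.4, S_udd = 77.34, S_ddd = 52.73
Terminal payoffs (S − K): max(44.38, 0) = 44.38, max(-8.562, 0) = 0, max(-44.66, 0) = 0, max(-69.27, 0) = 0
Node uu (S = 151.3): V_uu = 1/1.02·[0.7714·44.3750 + 0.2286·0.0000] = 33.5609
Node ud (S = 103.1): V_ud = 1/1.02·[0.7714·0.0000 + 0.2286·0.0000] = 0.0000
Node dd (S = 70.31): V_dd = 1/1.02·[0.7714·0.0000 + 0.2286·0.0000] = 0.0000
Node u (S = 137.5): V_u = 1/1.02·[0.7714·33.5609 + 0.2286·0.0000] = 25.3822
Node d (S = 93.75): V_d = 1/1.02·[0.7714·0.0000 + 0.2286·0.0000] = 0.0000
Node 0 (S = 125): V_0 = 1/1.02·[0.7714·25.3822 + 0.2286·0.0000] = 19.1966

$19.20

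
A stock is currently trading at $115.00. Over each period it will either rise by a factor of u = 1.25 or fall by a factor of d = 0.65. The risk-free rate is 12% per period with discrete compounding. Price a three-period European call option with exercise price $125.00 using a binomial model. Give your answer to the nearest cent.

Risk-neutral probability p = (1 + 0.12 − 0.65)/(1.25 − 0.65) = 0.4700/0.6000 = 0.7833
Terminal stock prices: S_uuu = 224.6, S_uud = 116.8, S_udd = 60.73, S_ddd = 31.58
Terminal payoffs (S − K): max(99.61, 0) = 99.61, max(-8.203, 0) = 0, max(-64.27, 0) = 0, max(-93.42, 0) = 0
Node uu (S = 179.7): V_uu = 1/1.12·[0.7833·99.6094 + 0.2167·0.0000] = 69.6673
Node ud (S = 93.44): V_ud = 1/1.12·[0.7833·0.0000 + 0.2167·0.0000] = 0.0000
Node dd (S = 48.59): V_dd = 1/1.12·[0.7833·0.0000 + 0.2167·0.0000] = 0.0000
Node u (S = 143.8): V_u = 1/1.12·[0.7833·69.6673 + 0.2167·0.0000] = 48.7256
Node d (S = 74.75): V_d = 1/1.12·[0.7833·0.0000 + 0.2167·0.0000] = 0.0000
Node 0 (S = 115): V_0 = 1/1.12·[0.7833·48.7256 + 0.2167·0.0000] = 34.0789

$34.08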